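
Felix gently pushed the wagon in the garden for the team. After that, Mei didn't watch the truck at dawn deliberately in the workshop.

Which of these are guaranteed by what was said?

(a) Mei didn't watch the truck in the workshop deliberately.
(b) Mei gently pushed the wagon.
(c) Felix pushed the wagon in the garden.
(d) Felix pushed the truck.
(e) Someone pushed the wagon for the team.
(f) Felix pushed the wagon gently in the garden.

(c), (e), (f)

(a) Not entailed — dropping 'at dawn' under negation is not valid — the original leaves open that Mei watched the truck some other way.
(b) Not entailed — the passage has Felix pushing the wagon, not Mei.
(c) Entailed — dropping 'gently', 'for the team' leaves a sub-description the original still satisfies.
(d) Not entailed — Felix pushed the wagon, not the truck; the truck belongs to the watching event.
(e) Entailed — this follows by dropping conjuncts from the pushing event's description.
(f) Entailed — every conjunct here is already in the original pushing event.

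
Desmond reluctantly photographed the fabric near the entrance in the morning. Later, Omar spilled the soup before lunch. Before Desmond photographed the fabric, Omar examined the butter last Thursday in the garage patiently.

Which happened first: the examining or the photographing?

The connectives place the examining before the photographing.

the examining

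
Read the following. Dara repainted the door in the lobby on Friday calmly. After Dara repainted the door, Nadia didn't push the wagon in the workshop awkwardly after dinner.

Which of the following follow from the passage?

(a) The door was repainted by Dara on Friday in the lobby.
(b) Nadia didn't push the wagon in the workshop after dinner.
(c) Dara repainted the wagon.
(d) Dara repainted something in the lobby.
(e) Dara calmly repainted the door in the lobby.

(a), (d), (e)

(a) Entailed — every conjunct here is already in the original repainting event.
(b) Not entailed — dropping 'awkwardly' under negation is not valid — the original leaves open that Nadia pushed the wagon some other way.
(c) Not entailed — Dara repainted the door, not the wagon; the wagon belongs to the pushing event.
(d) Entailed — the original entails any weakening of itself; this just drops 'calmly', 'on Friday' and generalizes the patient.
(e) Entailed — this follows by dropping conjuncts from the repainting event's description.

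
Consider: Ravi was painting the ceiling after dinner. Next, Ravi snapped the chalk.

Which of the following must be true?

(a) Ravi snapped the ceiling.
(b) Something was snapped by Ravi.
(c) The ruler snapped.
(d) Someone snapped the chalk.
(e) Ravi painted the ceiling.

(b), (d)

(a) Not entailed — Ravi snapped the chalk, not the ceiling; the ceiling belongs to the painting event.
(b) Entailed — generalizing the patient leaves a sub-description the original still satisfies.
(c) Not entailed — the chalk is what snapped, not the ruler.
(d) Entailed — generalizing the agent leaves a sub-description the original still satisfies.
(e) Not entailed — 'was painting' is progressive on an accomplishment; it does not entail the completed 'painted'.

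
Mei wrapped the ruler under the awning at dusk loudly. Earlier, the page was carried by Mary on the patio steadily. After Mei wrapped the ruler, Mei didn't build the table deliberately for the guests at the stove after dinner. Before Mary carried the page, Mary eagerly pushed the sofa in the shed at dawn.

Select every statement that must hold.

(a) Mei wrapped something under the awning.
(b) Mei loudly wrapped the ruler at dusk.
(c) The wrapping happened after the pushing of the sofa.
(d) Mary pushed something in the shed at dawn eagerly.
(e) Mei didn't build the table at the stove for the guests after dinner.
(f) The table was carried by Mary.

(a) Entailed — dropping 'loudly', 'at dusk' and generalizing the patient leaves a sub-description the original still satisfies.
(b) Entailed — the original entails any weakening of itself; this just drops 'under the awning'.
(c) Entailed — the narrative places the pushing before the wrapping.
(d) Entailed — this follows by dropping conjuncts from the pushing event's description.
(e) Not entailed — dropping 'deliberately' under negation is not valid — the original leaves open that Mei built the table some other way.
(f) Not entailed — Mary carried the page, not the table; the table belongs to the building event.

(a), (b), (c), (d)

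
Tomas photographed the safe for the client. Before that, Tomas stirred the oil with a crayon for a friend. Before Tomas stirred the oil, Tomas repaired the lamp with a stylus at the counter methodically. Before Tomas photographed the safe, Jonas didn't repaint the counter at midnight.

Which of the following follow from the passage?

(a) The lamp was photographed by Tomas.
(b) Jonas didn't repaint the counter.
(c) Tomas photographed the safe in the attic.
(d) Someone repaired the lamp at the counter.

(d)

(a) Not entailed — Tomas photographed the safe, not the lamp; the lamp belongs to the repairing event.
(b) Not entailed — dropping 'at midnight' under negation is not valid — the original leaves open that Jonas repainted the counter some other way.
(c) Not entailed — 'in the attic' adds information not in the original event.
(d) Entailed — dropping 'with a stylus', 'methodically' and generalizing the agent leaves a sub-description the original still satisfies.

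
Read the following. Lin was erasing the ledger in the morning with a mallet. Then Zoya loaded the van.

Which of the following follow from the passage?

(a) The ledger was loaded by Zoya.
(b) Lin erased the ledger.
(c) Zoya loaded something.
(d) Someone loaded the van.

(c), (d)

(a) Not entailed — Zoya loaded the van, not the ledger; the ledger belongs to the erasing event.
(b) Not entailed — 'was erasing' is progressive on an accomplishment; it does not entail the completed 'erased'.
(c) Entailed — the original entails any weakening of itself; this just generalizes the patient.
(d) Entailed — every conjunct here is already in the original loading event.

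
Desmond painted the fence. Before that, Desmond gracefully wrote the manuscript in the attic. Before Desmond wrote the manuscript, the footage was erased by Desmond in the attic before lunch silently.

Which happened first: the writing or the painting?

the writing

The connectives place the writing before the painting.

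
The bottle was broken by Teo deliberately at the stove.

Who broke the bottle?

'Teo' marks the agent of the breaking event.

Teo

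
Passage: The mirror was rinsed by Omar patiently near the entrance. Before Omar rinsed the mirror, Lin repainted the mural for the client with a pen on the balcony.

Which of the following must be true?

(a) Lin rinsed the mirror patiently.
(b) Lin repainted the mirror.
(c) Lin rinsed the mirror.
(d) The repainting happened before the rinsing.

(a) Not entailed — the passage has Omar rinsing the mirror, not Lin.
(b) Not entailed — Lin repainted the mural, not the mirror; the mirror belongs to the rinsing event.
(c) Not entailed — the passage has Omar rinsing the mirror, not Lin.
(d) Entailed — the narrative places the repainting before the rinsing.

(d)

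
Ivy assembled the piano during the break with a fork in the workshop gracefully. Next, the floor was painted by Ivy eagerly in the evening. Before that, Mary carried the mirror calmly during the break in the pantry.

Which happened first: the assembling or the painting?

The connectives place the assembling before the painting.

the assembling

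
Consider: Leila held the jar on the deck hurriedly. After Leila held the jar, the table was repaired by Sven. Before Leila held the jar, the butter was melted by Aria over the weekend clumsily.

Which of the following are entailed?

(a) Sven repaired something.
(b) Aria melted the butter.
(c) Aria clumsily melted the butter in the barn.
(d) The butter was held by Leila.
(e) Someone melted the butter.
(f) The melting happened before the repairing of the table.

(a) Entailed — every conjunct here is already in the original repairing event.
(b) Entailed — every conjunct here is already in the original melting event.
(c) Not entailed — 'in the barn' adds information not in the original event.
(d) Not entailed — Leila held the jar, not the butter; the butter belongs to the melting event.
(e) Entailed — every conjunct here is already in the original melting event.
(f) Entailed — the narrative places the melting before the repairing.

(a), (b), (e), (f)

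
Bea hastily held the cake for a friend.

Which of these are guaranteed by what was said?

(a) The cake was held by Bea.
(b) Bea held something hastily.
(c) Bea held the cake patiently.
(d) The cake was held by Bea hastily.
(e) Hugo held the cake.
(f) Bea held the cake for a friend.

(a) Entailed — every conjunct here is already in the original holding event.
(b) Entailed — this follows by dropping conjuncts from the holding event's description.
(c) Not entailed — 'patiently' adds a manner not in (and inconsistent with) the original.
(d) Entailed — the original entails any weakening of itself; this just drops 'for a friend'.
(e) Not entailed — the passage has Bea holding the cake, not Hugo.
(f) Entailed — this follows by dropping conjuncts from the holding event's description.

(a), (b), (d), (f)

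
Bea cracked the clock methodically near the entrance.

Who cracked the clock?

Bea

'Bea' marks the agent of the cracking event.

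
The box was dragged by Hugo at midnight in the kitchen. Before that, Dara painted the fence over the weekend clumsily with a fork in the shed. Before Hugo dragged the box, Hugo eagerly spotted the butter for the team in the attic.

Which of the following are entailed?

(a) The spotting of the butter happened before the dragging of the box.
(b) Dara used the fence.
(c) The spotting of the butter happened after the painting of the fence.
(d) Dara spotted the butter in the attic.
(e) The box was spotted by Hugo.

(a)

(a) Entailed — the narrative places the spotting before the dragging.
(b) Not entailed — the fence is the patient, not an instrument — Dara used a fork.
(c) Not entailed — the narrative doesn't order the painting relative to the spotting.
(d) Not entailed — the passage has Hugo spotting the butter, not Dara.
(e) Not entailed — Hugo spotted the butter, not the box; the box belongs to the dragging event.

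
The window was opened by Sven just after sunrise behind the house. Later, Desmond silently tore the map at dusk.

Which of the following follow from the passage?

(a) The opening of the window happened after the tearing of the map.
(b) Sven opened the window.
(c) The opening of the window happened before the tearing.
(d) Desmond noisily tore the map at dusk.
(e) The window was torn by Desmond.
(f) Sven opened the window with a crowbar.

(b), (c)

(a) Not entailed — the narrative places the opening before the tearing, not after.
(b) Entailed — this follows by dropping conjuncts from the opening event's description.
(c) Entailed — the narrative places the opening before the tearing.
(d) Not entailed — 'noisily' adds a manner not in (and inconsistent with) the original.
(e) Not entailed — Desmond tore the map, not the window; the window belongs to the opening event.
(f) Not entailed — 'with a crowbar' adds information not in the original event.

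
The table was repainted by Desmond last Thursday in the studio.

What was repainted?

the table

'the table' marks the patient of the repainting event.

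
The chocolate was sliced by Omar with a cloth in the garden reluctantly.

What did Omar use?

'with a cloth' marks the instrument of the slicing event.

a cloth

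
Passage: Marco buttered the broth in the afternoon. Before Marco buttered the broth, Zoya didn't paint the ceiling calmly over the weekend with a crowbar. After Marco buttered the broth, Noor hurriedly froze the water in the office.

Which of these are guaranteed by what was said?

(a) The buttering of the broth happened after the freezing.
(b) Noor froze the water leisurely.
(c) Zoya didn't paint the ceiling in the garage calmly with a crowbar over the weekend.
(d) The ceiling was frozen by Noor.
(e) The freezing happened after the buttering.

(a) Not entailed — the narrative places the buttering before the freezing, not after.
(b) Not entailed — 'leisurely' adds a manner not in (and inconsistent with) the original.
(c) Entailed — under negation, adding a further restriction is entailed: if no such painting event occurred, none occurred in the garage either.
(d) Not entailed — Noor froze the water, not the ceiling; the ceiling belongs to the painting event.
(e) Entailed — the narrative places the buttering before the freezing.

(c), (e)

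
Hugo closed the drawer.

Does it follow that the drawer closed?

'Hugo closed the drawer' is the causative; it entails the inchoative 'the drawer closed'.

yes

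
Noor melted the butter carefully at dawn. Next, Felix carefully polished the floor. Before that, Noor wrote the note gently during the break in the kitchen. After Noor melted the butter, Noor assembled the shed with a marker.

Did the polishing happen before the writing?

no

The narrative orders the writing before the polishing.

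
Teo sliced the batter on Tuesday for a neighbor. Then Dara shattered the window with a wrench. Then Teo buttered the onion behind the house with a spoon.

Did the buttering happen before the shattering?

The narrative orders the shattering before the buttering.

no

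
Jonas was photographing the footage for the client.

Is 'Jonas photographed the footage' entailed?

no

'was photographing' is progressive; for an accomplishment like 'photograph the footage', it doesn't entail completion.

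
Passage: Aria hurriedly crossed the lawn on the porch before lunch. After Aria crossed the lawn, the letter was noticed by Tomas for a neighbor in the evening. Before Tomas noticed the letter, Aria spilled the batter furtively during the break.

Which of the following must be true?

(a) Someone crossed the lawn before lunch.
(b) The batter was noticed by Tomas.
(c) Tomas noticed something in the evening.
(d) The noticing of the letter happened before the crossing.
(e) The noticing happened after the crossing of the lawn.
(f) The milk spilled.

(a) Entailed — this follows by dropping conjuncts from the crossing event's description.
(b) Not entailed — Tomas noticed the letter, not the batter; the batter belongs to the spilling event.
(c) Entailed — this follows by dropping conjuncts from the noticing event's description.
(d) Not entailed — the narrative places the crossing before the noticing, not after.
(e) Entailed — the narrative places the crossing before the noticing.
(f) Not entailed — the batter is what spilled, not the milk.

(a), (c), (e)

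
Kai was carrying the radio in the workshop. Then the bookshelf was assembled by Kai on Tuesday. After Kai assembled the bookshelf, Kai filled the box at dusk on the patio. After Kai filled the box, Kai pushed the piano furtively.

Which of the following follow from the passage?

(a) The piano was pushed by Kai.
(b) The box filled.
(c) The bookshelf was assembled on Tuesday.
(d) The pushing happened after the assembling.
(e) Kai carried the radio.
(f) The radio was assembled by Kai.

(a), (b), (c), (d), (e)

(a) Entailed — the original entails any weakening of itself; this just drops 'furtively'.
(b) Entailed — 'Kai filled the box' is causative; it entails the inchoative 'the box filled'.
(c) Entailed — this follows by dropping conjuncts from the assembling event's description.
(d) Entailed — the narrative places the assembling before the pushing.
(e) Entailed — 'carry' is an activity; 'was carrying' entails that some carrying happened, so 'carried' holds.
(f) Not entailed — Kai assembled the bookshelf, not the radio; the radio belongs to the carrying event.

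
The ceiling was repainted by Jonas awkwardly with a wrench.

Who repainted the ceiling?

'Jonas' marks the agent of the repainting event.

Jonas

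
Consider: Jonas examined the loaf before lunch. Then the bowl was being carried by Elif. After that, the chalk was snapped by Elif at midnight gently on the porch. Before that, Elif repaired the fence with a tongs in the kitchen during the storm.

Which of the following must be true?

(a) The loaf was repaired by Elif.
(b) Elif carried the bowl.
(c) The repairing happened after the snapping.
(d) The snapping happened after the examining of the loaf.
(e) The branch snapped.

(a) Not entailed — Elif repaired the fence, not the loaf; the loaf belongs to the examining event.
(b) Entailed — 'carry' is an activity; 'was carrying' entails that some carrying happened, so 'carried' holds.
(c) Not entailed — the narrative places the repairing before the snapping, not after.
(d) Entailed — the narrative places the examining before the snapping.
(e) Not entailed — the chalk is what snapped, not the branch.

(b), (d)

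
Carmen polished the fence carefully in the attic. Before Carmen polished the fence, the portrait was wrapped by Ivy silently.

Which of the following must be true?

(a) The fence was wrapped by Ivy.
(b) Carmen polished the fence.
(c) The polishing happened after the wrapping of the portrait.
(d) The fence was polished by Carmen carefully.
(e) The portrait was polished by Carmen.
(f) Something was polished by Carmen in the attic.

(b), (c), (d), (f)

(a) Not entailed — Ivy wrapped the portrait, not the fence; the fence belongs to the polishing event.
(b) Entailed — the original entails any weakening of itself; this just drops 'carefully', 'in the attic'.
(c) Entailed — the narrative places the wrapping before the polishing.
(d) Entailed — the original entails any weakening of itself; this just drops 'in the attic'.
(e) Not entailed — Carmen polished the fence, not the portrait; the portrait belongs to the wrapping event.
(f) Entailed — every conjunct here is already in the original polishing event.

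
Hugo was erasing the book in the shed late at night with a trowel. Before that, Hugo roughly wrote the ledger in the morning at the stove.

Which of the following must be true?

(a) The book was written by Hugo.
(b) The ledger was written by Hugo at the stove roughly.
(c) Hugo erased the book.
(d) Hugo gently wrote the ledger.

(b)

(a) Not entailed — Hugo wrote the ledger, not the book; the book belongs to the erasing event.
(b) Entailed — the original entails any weakening of itself; this just drops 'in the morning'.
(c) Not entailed — 'was erasing' is progressive on an accomplishment; it does not entail the completed 'erased'.
(d) Not entailed — 'gently' adds a manner not in (and inconsistent with) the original.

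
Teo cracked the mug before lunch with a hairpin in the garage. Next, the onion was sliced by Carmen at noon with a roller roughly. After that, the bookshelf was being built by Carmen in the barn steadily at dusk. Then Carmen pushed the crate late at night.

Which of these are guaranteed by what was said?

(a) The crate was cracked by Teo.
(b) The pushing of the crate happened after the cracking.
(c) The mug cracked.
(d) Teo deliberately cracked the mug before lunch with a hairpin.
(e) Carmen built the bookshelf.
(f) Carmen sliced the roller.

(a) Not entailed — Teo cracked the mug, not the crate; the crate belongs to the pushing event.
(b) Entailed — the narrative places the cracking before the pushing.
(c) Entailed — 'Teo cracked the mug' is causative; it entails the inchoative 'the mug cracked'.
(d) Not entailed — 'deliberately' adds information not in the original event.
(e) Not entailed — 'was building' is progressive on an accomplishment; it does not entail the completed 'built'.
(f) Not entailed — the roller is the instrument, not what was sliced.

(b), (c)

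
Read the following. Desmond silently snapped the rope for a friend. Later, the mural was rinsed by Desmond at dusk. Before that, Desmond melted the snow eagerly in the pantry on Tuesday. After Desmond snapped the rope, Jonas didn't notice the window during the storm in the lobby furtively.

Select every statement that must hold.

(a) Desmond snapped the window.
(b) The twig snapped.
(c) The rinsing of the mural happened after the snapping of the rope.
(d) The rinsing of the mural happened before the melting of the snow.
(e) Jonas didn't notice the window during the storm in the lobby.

(c)

(a) Not entailed — Desmond snapped the rope, not the window; the window belongs to the noticing event.
(b) Not entailed — the rope is what snapped, not the twig.
(c) Entailed — the narrative places the snapping before the rinsing.
(d) Not entailed — the narrative places the melting before the rinsing, not after.
(e) Not entailed — dropping 'furtively' under negation is not valid — the original leaves open that Jonas noticed the window some other way.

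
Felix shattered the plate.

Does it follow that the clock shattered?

no

Nothing is said about any clock; only the plate is affected.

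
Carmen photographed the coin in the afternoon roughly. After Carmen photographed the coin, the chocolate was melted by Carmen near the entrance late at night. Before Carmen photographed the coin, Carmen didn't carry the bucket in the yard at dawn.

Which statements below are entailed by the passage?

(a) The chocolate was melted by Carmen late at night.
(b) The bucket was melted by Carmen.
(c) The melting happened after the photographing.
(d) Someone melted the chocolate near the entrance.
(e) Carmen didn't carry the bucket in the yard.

(a), (c), (d)

(a) Entailed — dropping 'near the entrance' leaves a sub-description the original still satisfies.
(b) Not entailed — Carmen melted the chocolate, not the bucket; the bucket belongs to the carrying event.
(c) Entailed — the narrative places the photographing before the melting.
(d) Entailed — this follows by dropping conjuncts from the melting event's description.
(e) Not entailed — dropping 'at dawn' under negation is not valid — the original leaves open that Carmen carried the bucket some other way.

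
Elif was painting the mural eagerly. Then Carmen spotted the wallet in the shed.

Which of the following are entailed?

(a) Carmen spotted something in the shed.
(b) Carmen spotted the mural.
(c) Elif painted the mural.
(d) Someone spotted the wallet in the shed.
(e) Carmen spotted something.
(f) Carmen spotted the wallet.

(a), (d), (e), (f)

(a) Entailed — the original entails any weakening of itself; this just generalizes the patient.
(b) Not entailed — Carmen spotted the wallet, not the mural; the mural belongs to the painting event.
(c) Not entailed — 'was painting' is progressive on an accomplishment; it does not entail the completed 'painted'.
(d) Entailed — this follows by dropping conjuncts from the spotting event's description.
(e) Entailed — this follows by dropping conjuncts from the spotting event's description.
(f) Entailed — this follows by dropping conjuncts from the spotting event's description.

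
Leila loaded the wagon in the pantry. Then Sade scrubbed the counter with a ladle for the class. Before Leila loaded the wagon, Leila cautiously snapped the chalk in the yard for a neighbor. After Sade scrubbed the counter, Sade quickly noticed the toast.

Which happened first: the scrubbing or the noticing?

the scrubbing

The connectives place the scrubbing before the noticing.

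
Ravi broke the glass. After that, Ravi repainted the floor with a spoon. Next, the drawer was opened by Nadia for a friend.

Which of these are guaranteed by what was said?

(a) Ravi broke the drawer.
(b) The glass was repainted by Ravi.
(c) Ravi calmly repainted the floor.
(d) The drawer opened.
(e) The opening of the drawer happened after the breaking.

(a) Not entailed — Ravi broke the glass, not the drawer; the drawer belongs to the opening event.
(b) Not entailed — Ravi repainted the floor, not the glass; the glass belongs to the breaking event.
(c) Not entailed — 'calmly' adds information not in the original event.
(d) Entailed — 'Nadia opened the drawer' is causative; it entails the inchoative 'the drawer opened'.
(e) Entailed — the narrative places the breaking before the opening.

(d), (e)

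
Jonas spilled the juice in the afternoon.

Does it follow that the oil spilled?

no

Nothing is said about any oil; only the juice is affected.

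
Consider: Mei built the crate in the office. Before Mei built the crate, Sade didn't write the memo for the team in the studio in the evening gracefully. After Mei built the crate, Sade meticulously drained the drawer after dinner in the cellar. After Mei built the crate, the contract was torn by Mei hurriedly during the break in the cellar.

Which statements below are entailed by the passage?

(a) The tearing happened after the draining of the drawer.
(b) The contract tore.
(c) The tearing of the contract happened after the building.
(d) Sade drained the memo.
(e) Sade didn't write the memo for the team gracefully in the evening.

(a) Not entailed — the narrative doesn't order the draining relative to the tearing.
(b) Entailed — 'Mei tore the contract' is causative; it entails the inchoative 'the contract tore'.
(c) Entailed — the narrative places the building before the tearing.
(d) Not entailed — Sade drained the drawer, not the memo; the memo belongs to the writing event.
(e) Not entailed — dropping 'in the studio' under negation is not valid — the original leaves open that Sade wrote the memo some other way.

(b), (c)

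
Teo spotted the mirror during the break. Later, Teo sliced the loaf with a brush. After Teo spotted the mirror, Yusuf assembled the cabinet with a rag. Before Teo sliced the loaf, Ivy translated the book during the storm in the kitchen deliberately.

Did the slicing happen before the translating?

The narrative orders the translating before the slicing.

no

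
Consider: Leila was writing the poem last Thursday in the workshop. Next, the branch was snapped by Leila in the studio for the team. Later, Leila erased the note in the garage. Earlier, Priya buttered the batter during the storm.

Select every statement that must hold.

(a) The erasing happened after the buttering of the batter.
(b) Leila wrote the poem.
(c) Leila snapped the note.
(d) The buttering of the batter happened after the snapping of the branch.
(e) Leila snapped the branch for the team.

(a), (e)

(a) Entailed — the narrative places the buttering before the erasing.
(b) Not entailed — 'was writing' is progressive on an accomplishment; it does not entail the completed 'wrote'.
(c) Not entailed — Leila snapped the branch, not the note; the note belongs to the erasing event.
(d) Not entailed — the narrative doesn't order the snapping relative to the buttering.
(e) Entailed — this follows by dropping conjuncts from the snapping event's description.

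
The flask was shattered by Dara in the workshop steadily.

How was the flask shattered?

'steadily' marks the manner of the shattering event.

steadily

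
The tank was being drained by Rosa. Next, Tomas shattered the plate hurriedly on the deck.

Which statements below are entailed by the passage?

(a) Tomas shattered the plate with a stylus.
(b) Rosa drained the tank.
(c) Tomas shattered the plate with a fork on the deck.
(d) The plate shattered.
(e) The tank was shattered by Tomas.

(d)

(a) Not entailed — 'with a stylus' adds information not in the original event.
(b) Not entailed — 'was draining' is progressive on an accomplishment; it does not entail the completed 'drained'.
(c) Not entailed — 'with a fork' adds information not in the original event.
(d) Entailed — 'Tomas shattered the plate' is causative; it entails the inchoative 'the plate shattered'.
(e) Not entailed — Tomas shattered the plate, not the tank; the tank belongs to the draining event.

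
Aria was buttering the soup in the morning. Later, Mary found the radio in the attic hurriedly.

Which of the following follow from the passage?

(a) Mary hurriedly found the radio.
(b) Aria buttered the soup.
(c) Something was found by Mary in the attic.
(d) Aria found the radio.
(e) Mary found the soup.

(a), (c)

(a) Entailed — dropping 'in the attic' leaves a sub-description the original still satisfies.
(b) Not entailed — 'was buttering' is progressive on an accomplishment; it does not entail the completed 'buttered'.
(c) Entailed — dropping 'hurriedly' and generalizing the patient leaves a sub-description the original still satisfies.
(d) Not entailed — the passage has Mary finding the radio, not Aria.
(e) Not entailed — Mary found the radio, not the soup; the soup belongs to the buttering event.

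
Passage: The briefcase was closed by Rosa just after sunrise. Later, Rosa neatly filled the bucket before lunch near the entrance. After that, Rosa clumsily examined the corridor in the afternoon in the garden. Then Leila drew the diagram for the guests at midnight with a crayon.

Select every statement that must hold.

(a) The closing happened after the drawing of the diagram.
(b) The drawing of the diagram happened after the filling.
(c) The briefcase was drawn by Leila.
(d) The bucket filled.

(a) Not entailed — the narrative places the closing before the drawing, not after.
(b) Entailed — the narrative places the filling before the drawing.
(c) Not entailed — Leila drew the diagram, not the briefcase; the briefcase belongs to the closing event.
(d) Entailed — 'Rosa filled the bucket' is causative; it entails the inchoative 'the bucket filled'.

(b), (d)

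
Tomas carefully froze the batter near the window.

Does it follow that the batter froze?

yes

'Tomas froze the batter' is the causative; it entails the inchoative 'the batter froze'.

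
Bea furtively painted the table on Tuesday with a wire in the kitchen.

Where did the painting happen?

'in the kitchen' marks the location of the painting event.

in the kitchen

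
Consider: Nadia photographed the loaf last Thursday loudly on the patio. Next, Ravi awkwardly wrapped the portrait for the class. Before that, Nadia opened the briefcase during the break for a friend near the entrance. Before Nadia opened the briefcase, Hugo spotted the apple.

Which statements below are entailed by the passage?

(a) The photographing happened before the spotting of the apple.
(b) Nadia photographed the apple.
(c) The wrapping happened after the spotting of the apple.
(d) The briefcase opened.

(a) Not entailed — the narrative doesn't order the photographing relative to the spotting.
(b) Not entailed — Nadia photographed the loaf, not the apple; the apple belongs to the spotting event.
(c) Entailed — the narrative places the spotting before the wrapping.
(d) Entailed — 'Nadia opened the briefcase' is causative; it entails the inchoative 'the briefcase opened'.

(c), (d)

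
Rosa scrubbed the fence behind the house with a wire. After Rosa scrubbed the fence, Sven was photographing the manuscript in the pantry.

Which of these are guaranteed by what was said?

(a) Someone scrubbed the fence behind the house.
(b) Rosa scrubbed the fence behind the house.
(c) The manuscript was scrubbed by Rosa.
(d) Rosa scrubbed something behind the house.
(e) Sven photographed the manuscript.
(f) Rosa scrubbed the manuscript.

(a) Entailed — every conjunct here is already in the original scrubbing event.
(b) Entailed — this follows by dropping conjuncts from the scrubbing event's description.
(c) Not entailed — Rosa scrubbed the fence, not the manuscript; the manuscript belongs to the photographing event.
(d) Entailed — the original entails any weakening of itself; this just drops 'with a wire' and generalizes the patient.
(e) Not entailed — 'was photographing' is progressive on an accomplishment; it does not entail the completed 'photographed'.
(f) Not entailed — Rosa scrubbed the fence, not the manuscript; the manuscript belongs to the photographing event.

(a), (b), (d)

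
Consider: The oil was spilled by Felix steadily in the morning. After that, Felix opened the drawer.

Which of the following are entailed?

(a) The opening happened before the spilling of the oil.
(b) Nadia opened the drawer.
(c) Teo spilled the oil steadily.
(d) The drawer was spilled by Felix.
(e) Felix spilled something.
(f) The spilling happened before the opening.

(e), (f)

(a) Not entailed — the narrative places the spilling before the opening, not after.
(b) Not entailed — the passage has Felix opening the drawer, not Nadia.
(c) Not entailed — the passage has Felix spilling the oil, not Teo.
(d) Not entailed — Felix spilled the oil, not the drawer; the drawer belongs to the opening event.
(e) Entailed — the original entails any weakening of itself; this just drops 'in the morning', 'steadily' and generalizes the patient.
(f) Entailed — the narrative places the spilling before the opening.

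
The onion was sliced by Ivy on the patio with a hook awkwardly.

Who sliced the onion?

'Ivy' marks the agent of the slicing event.

Ivy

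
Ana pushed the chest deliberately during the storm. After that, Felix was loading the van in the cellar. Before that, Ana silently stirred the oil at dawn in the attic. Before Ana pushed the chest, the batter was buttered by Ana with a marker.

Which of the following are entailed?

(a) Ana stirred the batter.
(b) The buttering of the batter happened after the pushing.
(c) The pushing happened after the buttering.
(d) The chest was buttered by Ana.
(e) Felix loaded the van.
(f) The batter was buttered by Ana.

(a) Not entailed — Ana stirred the oil, not the batter; the batter belongs to the buttering event.
(b) Not entailed — the narrative places the buttering before the pushing, not after.
(c) Entailed — the narrative places the buttering before the pushing.
(d) Not entailed — Ana buttered the batter, not the chest; the chest belongs to the pushing event.
(e) Not entailed — 'was loading' is progressive on an accomplishment; it does not entail the completed 'loaded'.
(f) Entailed — dropping 'with a marker' leaves a sub-description the original still satisfies.

(c), (f)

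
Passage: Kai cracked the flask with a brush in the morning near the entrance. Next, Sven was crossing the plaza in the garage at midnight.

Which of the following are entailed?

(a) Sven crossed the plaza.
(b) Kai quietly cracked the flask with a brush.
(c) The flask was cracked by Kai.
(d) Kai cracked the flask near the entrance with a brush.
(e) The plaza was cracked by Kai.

(c), (d)

(a) Not entailed — 'was crossing' is progressive on an accomplishment; it does not entail the completed 'crossed'.
(b) Not entailed — 'quietly' adds information not in the original event.
(c) Entailed — the original entails any weakening of itself; this just drops 'near the entrance', 'with a brush', 'in the morning'.
(d) Entailed — the original entails any weakening of itself; this just drops 'in the morning'.
(e) Not entailed — Kai cracked the flask, not the plaza; the plaza belongs to the crossing event.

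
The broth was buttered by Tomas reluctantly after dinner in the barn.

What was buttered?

the broth

'the broth' marks the patient of the buttering event.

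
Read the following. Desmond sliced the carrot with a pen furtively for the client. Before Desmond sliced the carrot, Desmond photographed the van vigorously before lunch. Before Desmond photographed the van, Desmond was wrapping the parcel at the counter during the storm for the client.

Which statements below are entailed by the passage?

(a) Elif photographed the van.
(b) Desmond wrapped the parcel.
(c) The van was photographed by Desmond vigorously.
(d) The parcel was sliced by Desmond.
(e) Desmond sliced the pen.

(a) Not entailed — the passage has Desmond photographing the van, not Elif.
(b) Not entailed — 'was wrapping' is progressive on an accomplishment; it does not entail the completed 'wrapped'.
(c) Entailed — every conjunct here is already in the original photographing event.
(d) Not entailed — Desmond sliced the carrot, not the parcel; the parcel belongs to the wrapping event.
(e) Not entailed — the pen is the instrument, not what was sliced.

(c)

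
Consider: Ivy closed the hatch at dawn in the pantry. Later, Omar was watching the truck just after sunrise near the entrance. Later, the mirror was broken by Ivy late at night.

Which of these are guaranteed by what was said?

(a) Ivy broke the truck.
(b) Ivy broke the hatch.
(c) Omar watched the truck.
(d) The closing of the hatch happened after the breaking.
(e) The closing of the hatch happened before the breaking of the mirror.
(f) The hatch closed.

(c), (e), (f)

(a) Not entailed — Ivy broke the mirror, not the truck; the truck belongs to the watching event.
(b) Not entailed — Ivy broke the mirror, not the hatch; the hatch belongs to the closing event.
(c) Entailed — 'watch' is an activity; 'was watching' entails that some watching happened, so 'watched' holds.
(d) Not entailed — the narrative places the closing before the breaking, not after.
(e) Entailed — the narrative places the closing before the breaking.
(f) Entailed — 'Ivy closed the hatch' is causative; it entails the inchoative 'the hatch closed'.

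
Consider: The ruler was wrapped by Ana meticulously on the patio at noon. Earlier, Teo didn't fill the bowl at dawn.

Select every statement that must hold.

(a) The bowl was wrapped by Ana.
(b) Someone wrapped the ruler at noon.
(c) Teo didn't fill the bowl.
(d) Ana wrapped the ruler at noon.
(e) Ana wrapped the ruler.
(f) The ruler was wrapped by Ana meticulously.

(b), (d), (e), (f)

(a) Not entailed — Ana wrapped the ruler, not the bowl; the bowl belongs to the filling event.
(b) Entailed — this follows by dropping conjuncts from the wrapping event's description.
(c) Not entailed — dropping 'at dawn' under negation is not valid — the original leaves open that Teo filled the bowl some other way.
(d) Entailed — every conjunct here is already in the original wrapping event.
(e) Entailed — this follows by dropping conjuncts from the wrapping event's description.
(f) Entailed — the original entails any weakening of itself; this just drops 'at noon', 'on the patio'.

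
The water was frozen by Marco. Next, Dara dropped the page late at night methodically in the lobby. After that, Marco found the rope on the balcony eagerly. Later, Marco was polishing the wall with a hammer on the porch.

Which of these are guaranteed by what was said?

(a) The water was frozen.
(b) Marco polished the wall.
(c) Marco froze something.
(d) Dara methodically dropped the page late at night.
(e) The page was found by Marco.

(a) Entailed — the original entails any weakening of itself; this just generalizes the agent.
(b) Entailed — 'polish' is an activity; 'was polishing' entails that some polishing happened, so 'polished' holds.
(c) Entailed — every conjunct here is already in the original freezing event.
(d) Entailed — dropping 'in the lobby' leaves a sub-description the original still satisfies.
(e) Not entailed — Marco found the rope, not the page; the page belongs to the dropping event.

(a), (b), (c), (d)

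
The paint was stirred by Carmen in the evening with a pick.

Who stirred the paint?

Carmen

'Carmen' marks the agent of the stirring event.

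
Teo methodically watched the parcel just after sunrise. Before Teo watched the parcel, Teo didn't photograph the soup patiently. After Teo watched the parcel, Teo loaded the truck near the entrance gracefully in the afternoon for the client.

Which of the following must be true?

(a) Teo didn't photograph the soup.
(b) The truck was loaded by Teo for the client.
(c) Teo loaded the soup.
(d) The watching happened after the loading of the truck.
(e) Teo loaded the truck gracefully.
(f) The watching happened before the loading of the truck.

(b), (e), (f)

(a) Not entailed — dropping 'patiently' under negation is not valid — the original leaves open that Teo photographed the soup some other way.
(b) Entailed — dropping 'near the entrance', 'in the afternoon', 'gracefully' leaves a sub-description the original still satisfies.
(c) Not entailed — Teo loaded the truck, not the soup; the soup belongs to the photographing event.
(d) Not entailed — the narrative places the watching before the loading, not after.
(e) Entailed — the original entails any weakening of itself; this just drops 'near the entrance', 'in the afternoon', 'for the client'.
(f) Entailed — the narrative places the watching before the loading.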